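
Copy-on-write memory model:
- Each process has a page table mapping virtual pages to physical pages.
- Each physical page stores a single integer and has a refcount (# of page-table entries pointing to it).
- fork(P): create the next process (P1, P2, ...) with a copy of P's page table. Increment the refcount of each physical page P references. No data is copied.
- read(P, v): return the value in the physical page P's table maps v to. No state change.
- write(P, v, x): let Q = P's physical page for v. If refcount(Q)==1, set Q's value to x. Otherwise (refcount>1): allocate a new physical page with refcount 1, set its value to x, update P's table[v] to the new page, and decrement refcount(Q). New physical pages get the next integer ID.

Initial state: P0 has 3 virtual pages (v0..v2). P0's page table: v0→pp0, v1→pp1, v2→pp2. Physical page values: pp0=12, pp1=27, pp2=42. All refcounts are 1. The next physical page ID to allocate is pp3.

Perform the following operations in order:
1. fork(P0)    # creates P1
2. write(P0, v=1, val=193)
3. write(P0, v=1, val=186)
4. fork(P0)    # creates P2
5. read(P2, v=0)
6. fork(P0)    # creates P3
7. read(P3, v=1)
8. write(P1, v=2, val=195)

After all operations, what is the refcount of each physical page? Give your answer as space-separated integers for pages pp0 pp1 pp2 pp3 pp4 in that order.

Answer: 4 1 3 3 1

Derivation:
Op 1: fork(P0) -> P1. 3 ppages; refcounts: pp0:2 pp1:2 pp2:2
Op 2: write(P0, v1, 193). refcount(pp1)=2>1 -> COPY to pp3. 4 ppages; refcounts: pp0:2 pp1:1 pp2:2 pp3:1
Op 3: write(P0, v1, 186). refcount(pp3)=1 -> write in place. 4 ppages; refcounts: pp0:2 pp1:1 pp2:2 pp3:1
Op 4: fork(P0) -> P2. 4 ppages; refcounts: pp0:3 pp1:1 pp2:3 pp3:2
Op 5: read(P2, v0) -> 12. No state change.
Op 6: fork(P0) -> P3. 4 ppages; refcounts: pp0:4 pp1:1 pp2:4 pp3:3
Op 7: read(P3, v1) -> 186. No state change.
Op 8: write(P1, v2, 195). refcount(pp2)=4>1 -> COPY to pp4. 5 ppages; refcounts: pp0:4 pp1:1 pp2:3 pp3:3 pp4:1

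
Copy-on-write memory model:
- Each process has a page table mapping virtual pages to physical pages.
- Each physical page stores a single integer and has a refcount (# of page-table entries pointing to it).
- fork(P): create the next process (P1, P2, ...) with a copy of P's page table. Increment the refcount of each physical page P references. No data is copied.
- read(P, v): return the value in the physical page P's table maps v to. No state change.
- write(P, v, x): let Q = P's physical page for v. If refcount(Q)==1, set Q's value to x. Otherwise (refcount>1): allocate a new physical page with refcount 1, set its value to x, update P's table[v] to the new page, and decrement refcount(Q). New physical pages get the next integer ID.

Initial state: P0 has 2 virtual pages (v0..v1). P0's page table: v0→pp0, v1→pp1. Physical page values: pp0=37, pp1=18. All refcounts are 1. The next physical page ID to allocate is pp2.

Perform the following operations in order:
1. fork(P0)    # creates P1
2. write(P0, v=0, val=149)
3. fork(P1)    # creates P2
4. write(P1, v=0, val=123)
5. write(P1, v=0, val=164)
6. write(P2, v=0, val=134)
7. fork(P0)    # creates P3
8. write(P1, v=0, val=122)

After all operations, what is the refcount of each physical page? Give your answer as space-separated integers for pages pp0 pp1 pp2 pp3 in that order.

Op 1: fork(P0) -> P1. 2 ppages; refcounts: pp0:2 pp1:2
Op 2: write(P0, v0, 149). refcount(pp0)=2>1 -> COPY to pp2. 3 ppages; refcounts: pp0:1 pp1:2 pp2:1
Op 3: fork(P1) -> P2. 3 ppages; refcounts: pp0:2 pp1:3 pp2:1
Op 4: write(P1, v0, 123). refcount(pp0)=2>1 -> COPY to pp3. 4 ppages; refcounts: pp0:1 pp1:3 pp2:1 pp3:1
Op 5: write(P1, v0, 164). refcount(pp3)=1 -> write in place. 4 ppages; refcounts: pp0:1 pp1:3 pp2:1 pp3:1
Op 6: write(P2, v0, 134). refcount(pp0)=1 -> write in place. 4 ppages; refcounts: pp0:1 pp1:3 pp2:1 pp3:1
Op 7: fork(P0) -> P3. 4 ppages; refcounts: pp0:1 pp1:4 pp2:2 pp3:1
Op 8: write(P1, v0, 122). refcount(pp3)=1 -> write in place. 4 ppages; refcounts: pp0:1 pp1:4 pp2:2 pp3:1

Answer: 1 4 2 1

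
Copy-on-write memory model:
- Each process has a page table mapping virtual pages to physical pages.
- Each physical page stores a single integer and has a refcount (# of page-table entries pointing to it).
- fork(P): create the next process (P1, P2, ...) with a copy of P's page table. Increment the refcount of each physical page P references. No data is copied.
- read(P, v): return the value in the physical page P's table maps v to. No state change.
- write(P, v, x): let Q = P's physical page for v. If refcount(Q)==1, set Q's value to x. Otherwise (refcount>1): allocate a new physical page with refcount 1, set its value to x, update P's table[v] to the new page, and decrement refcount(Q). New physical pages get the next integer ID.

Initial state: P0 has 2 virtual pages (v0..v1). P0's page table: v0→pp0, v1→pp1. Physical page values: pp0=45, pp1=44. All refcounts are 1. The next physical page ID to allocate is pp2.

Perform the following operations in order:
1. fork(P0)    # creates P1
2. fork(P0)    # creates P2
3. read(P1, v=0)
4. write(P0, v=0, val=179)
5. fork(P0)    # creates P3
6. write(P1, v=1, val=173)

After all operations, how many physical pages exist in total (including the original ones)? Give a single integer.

Op 1: fork(P0) -> P1. 2 ppages; refcounts: pp0:2 pp1:2
Op 2: fork(P0) -> P2. 2 ppages; refcounts: pp0:3 pp1:3
Op 3: read(P1, v0) -> 45. No state change.
Op 4: write(P0, v0, 179). refcount(pp0)=3>1 -> COPY to pp2. 3 ppages; refcounts: pp0:2 pp1:3 pp2:1
Op 5: fork(P0) -> P3. 3 ppages; refcounts: pp0:2 pp1:4 pp2:2
Op 6: write(P1, v1, 173). refcount(pp1)=4>1 -> COPY to pp3. 4 ppages; refcounts: pp0:2 pp1:3 pp2:2 pp3:1

Answer: 4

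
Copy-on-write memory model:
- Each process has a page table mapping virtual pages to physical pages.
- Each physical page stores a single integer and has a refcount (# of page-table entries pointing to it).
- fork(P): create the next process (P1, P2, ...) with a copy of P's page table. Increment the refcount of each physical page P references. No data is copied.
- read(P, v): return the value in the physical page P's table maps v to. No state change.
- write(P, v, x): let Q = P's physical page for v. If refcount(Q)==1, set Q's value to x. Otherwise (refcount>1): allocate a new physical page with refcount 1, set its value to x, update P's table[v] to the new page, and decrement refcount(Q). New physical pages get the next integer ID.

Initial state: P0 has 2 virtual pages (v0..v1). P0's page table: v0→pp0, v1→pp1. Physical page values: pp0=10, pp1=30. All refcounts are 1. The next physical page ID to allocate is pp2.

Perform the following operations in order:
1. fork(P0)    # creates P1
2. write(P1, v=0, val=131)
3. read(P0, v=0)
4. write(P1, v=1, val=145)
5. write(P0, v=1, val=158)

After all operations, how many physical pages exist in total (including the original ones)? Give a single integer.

Op 1: fork(P0) -> P1. 2 ppages; refcounts: pp0:2 pp1:2
Op 2: write(P1, v0, 131). refcount(pp0)=2>1 -> COPY to pp2. 3 ppages; refcounts: pp0:1 pp1:2 pp2:1
Op 3: read(P0, v0) -> 10. No state change.
Op 4: write(P1, v1, 145). refcount(pp1)=2>1 -> COPY to pp3. 4 ppages; refcounts: pp0:1 pp1:1 pp2:1 pp3:1
Op 5: write(P0, v1, 158). refcount(pp1)=1 -> write in place. 4 ppages; refcounts: pp0:1 pp1:1 pp2:1 pp3:1

Answer: 4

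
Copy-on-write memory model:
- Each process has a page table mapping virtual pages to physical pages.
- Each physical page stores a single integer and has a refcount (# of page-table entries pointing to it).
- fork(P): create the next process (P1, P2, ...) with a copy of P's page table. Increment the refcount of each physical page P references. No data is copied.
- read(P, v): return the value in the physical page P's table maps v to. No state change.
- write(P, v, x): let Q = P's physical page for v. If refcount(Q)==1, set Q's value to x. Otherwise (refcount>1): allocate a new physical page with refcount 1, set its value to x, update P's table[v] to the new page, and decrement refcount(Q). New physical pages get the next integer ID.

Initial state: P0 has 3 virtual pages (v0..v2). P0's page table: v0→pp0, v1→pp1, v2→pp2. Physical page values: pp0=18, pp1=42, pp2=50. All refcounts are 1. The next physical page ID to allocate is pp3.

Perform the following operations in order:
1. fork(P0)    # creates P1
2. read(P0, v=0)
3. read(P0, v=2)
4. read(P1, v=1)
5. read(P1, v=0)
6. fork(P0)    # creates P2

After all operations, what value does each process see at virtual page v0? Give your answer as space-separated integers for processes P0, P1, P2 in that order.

Op 1: fork(P0) -> P1. 3 ppages; refcounts: pp0:2 pp1:2 pp2:2
Op 2: read(P0, v0) -> 18. No state change.
Op 3: read(P0, v2) -> 50. No state change.
Op 4: read(P1, v1) -> 42. No state change.
Op 5: read(P1, v0) -> 18. No state change.
Op 6: fork(P0) -> P2. 3 ppages; refcounts: pp0:3 pp1:3 pp2:3
P0: v0 -> pp0 = 18
P1: v0 -> pp0 = 18
P2: v0 -> pp0 = 18

Answer: 18 18 18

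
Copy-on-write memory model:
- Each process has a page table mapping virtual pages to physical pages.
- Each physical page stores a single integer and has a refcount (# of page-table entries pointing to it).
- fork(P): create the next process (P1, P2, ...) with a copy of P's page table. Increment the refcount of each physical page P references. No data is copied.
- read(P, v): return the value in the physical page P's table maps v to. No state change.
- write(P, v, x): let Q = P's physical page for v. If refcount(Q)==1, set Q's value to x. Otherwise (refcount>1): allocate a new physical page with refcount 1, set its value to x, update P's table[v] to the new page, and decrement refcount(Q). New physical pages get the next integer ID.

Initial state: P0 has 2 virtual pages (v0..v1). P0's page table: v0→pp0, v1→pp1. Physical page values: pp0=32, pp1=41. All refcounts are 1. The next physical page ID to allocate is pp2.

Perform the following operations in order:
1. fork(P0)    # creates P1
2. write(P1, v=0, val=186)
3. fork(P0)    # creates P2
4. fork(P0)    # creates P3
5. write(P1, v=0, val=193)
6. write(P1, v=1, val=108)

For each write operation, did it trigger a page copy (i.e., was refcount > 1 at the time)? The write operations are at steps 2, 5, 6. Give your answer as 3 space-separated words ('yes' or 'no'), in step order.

Op 1: fork(P0) -> P1. 2 ppages; refcounts: pp0:2 pp1:2
Op 2: write(P1, v0, 186). refcount(pp0)=2>1 -> COPY to pp2. 3 ppages; refcounts: pp0:1 pp1:2 pp2:1
Op 3: fork(P0) -> P2. 3 ppages; refcounts: pp0:2 pp1:3 pp2:1
Op 4: fork(P0) -> P3. 3 ppages; refcounts: pp0:3 pp1:4 pp2:1
Op 5: write(P1, v0, 193). refcount(pp2)=1 -> write in place. 3 ppages; refcounts: pp0:3 pp1:4 pp2:1
Op 6: write(P1, v1, 108). refcount(pp1)=4>1 -> COPY to pp3. 4 ppages; refcounts: pp0:3 pp1:3 pp2:1 pp3:1

yes no yes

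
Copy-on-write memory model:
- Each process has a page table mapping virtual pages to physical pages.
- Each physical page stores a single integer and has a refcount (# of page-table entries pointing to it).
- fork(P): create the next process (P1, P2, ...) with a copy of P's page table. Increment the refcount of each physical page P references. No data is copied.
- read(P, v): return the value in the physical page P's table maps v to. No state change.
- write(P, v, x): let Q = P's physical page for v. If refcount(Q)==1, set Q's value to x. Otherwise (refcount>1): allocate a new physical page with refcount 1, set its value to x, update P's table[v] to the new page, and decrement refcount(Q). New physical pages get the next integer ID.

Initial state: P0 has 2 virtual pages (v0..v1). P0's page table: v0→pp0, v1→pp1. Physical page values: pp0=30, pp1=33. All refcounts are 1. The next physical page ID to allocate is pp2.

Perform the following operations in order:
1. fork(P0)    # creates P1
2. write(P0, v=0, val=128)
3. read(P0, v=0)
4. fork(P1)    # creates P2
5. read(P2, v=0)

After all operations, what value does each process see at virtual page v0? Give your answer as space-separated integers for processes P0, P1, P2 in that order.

Answer: 128 30 30

Derivation:
Op 1: fork(P0) -> P1. 2 ppages; refcounts: pp0:2 pp1:2
Op 2: write(P0, v0, 128). refcount(pp0)=2>1 -> COPY to pp2. 3 ppages; refcounts: pp0:1 pp1:2 pp2:1
Op 3: read(P0, v0) -> 128. No state change.
Op 4: fork(P1) -> P2. 3 ppages; refcounts: pp0:2 pp1:3 pp2:1
Op 5: read(P2, v0) -> 30. No state change.
P0: v0 -> pp2 = 128
P1: v0 -> pp0 = 30
P2: v0 -> pp0 = 30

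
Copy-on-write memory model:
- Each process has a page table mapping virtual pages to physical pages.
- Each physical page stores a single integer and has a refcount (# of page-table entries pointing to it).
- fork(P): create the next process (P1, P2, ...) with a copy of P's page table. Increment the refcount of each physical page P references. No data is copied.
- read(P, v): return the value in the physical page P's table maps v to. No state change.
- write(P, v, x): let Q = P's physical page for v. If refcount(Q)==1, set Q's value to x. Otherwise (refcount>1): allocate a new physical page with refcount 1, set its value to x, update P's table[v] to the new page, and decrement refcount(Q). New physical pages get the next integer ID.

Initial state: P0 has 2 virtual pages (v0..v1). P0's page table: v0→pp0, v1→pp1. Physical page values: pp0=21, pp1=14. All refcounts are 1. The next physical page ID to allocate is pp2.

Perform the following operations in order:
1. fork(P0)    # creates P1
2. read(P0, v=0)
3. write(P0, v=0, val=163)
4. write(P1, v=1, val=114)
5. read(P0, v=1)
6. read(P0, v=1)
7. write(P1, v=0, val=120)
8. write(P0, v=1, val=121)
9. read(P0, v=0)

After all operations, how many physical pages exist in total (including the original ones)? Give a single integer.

Answer: 4

Derivation:
Op 1: fork(P0) -> P1. 2 ppages; refcounts: pp0:2 pp1:2
Op 2: read(P0, v0) -> 21. No state change.
Op 3: write(P0, v0, 163). refcount(pp0)=2>1 -> COPY to pp2. 3 ppages; refcounts: pp0:1 pp1:2 pp2:1
Op 4: write(P1, v1, 114). refcount(pp1)=2>1 -> COPY to pp3. 4 ppages; refcounts: pp0:1 pp1:1 pp2:1 pp3:1
Op 5: read(P0, v1) -> 14. No state change.
Op 6: read(P0, v1) -> 14. No state change.
Op 7: write(P1, v0, 120). refcount(pp0)=1 -> write in place. 4 ppages; refcounts: pp0:1 pp1:1 pp2:1 pp3:1
Op 8: write(P0, v1, 121). refcount(pp1)=1 -> write in place. 4 ppages; refcounts: pp0:1 pp1:1 pp2:1 pp3:1
Op 9: read(P0, v0) -> 163. No state change.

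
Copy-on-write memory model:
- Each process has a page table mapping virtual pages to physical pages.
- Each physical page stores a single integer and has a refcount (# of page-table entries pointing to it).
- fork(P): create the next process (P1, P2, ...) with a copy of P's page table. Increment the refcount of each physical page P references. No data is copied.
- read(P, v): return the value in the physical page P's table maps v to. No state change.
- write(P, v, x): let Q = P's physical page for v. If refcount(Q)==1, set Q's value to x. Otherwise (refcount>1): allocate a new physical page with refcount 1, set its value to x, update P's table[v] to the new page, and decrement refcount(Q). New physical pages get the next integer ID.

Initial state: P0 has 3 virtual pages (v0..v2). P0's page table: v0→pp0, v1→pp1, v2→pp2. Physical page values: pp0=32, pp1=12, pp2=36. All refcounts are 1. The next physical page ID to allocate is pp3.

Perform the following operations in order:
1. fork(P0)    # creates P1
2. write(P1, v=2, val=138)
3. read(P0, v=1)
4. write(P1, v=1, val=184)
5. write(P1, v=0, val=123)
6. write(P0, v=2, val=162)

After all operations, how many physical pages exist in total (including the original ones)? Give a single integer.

Answer: 6

Derivation:
Op 1: fork(P0) -> P1. 3 ppages; refcounts: pp0:2 pp1:2 pp2:2
Op 2: write(P1, v2, 138). refcount(pp2)=2>1 -> COPY to pp3. 4 ppages; refcounts: pp0:2 pp1:2 pp2:1 pp3:1
Op 3: read(P0, v1) -> 12. No state change.
Op 4: write(P1, v1, 184). refcount(pp1)=2>1 -> COPY to pp4. 5 ppages; refcounts: pp0:2 pp1:1 pp2:1 pp3:1 pp4:1
Op 5: write(P1, v0, 123). refcount(pp0)=2>1 -> COPY to pp5. 6 ppages; refcounts: pp0:1 pp1:1 pp2:1 pp3:1 pp4:1 pp5:1
Op 6: write(P0, v2, 162). refcount(pp2)=1 -> write in place. 6 ppages; refcounts: pp0:1 pp1:1 pp2:1 pp3:1 pp4:1 pp5:1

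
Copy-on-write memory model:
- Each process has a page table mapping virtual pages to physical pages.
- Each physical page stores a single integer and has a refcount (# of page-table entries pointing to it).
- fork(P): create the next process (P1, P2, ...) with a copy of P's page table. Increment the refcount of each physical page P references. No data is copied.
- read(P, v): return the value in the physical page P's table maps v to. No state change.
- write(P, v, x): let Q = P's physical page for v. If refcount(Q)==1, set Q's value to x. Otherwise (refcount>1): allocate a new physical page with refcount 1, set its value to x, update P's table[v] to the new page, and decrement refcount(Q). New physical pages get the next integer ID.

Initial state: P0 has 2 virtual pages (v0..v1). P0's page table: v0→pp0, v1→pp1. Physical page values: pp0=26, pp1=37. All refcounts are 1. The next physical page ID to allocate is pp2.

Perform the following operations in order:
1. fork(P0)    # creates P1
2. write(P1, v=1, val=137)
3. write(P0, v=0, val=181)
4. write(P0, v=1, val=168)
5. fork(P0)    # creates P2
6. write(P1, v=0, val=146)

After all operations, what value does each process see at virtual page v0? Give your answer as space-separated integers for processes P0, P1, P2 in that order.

Answer: 181 146 181

Derivation:
Op 1: fork(P0) -> P1. 2 ppages; refcounts: pp0:2 pp1:2
Op 2: write(P1, v1, 137). refcount(pp1)=2>1 -> COPY to pp2. 3 ppages; refcounts: pp0:2 pp1:1 pp2:1
Op 3: write(P0, v0, 181). refcount(pp0)=2>1 -> COPY to pp3. 4 ppages; refcounts: pp0:1 pp1:1 pp2:1 pp3:1
Op 4: write(P0, v1, 168). refcount(pp1)=1 -> write in place. 4 ppages; refcounts: pp0:1 pp1:1 pp2:1 pp3:1
Op 5: fork(P0) -> P2. 4 ppages; refcounts: pp0:1 pp1:2 pp2:1 pp3:2
Op 6: write(P1, v0, 146). refcount(pp0)=1 -> write in place. 4 ppages; refcounts: pp0:1 pp1:2 pp2:1 pp3:2
P0: v0 -> pp3 = 181
P1: v0 -> pp0 = 146
P2: v0 -> pp3 = 181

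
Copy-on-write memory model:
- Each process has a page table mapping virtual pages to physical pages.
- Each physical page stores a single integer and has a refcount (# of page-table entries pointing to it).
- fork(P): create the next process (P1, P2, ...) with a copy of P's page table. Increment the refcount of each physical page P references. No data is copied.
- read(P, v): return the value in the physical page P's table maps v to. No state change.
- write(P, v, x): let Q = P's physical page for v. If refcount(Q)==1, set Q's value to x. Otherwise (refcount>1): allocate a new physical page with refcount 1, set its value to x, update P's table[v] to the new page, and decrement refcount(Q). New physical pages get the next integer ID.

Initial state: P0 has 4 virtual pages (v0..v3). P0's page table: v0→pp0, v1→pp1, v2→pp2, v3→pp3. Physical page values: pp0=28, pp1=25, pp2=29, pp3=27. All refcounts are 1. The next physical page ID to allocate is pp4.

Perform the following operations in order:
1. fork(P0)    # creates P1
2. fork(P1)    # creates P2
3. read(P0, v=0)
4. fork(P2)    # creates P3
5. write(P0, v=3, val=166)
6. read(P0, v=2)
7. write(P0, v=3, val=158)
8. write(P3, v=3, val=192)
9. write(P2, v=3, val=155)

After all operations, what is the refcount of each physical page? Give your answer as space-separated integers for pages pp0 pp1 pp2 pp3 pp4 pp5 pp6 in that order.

Answer: 4 4 4 1 1 1 1

Derivation:
Op 1: fork(P0) -> P1. 4 ppages; refcounts: pp0:2 pp1:2 pp2:2 pp3:2
Op 2: fork(P1) -> P2. 4 ppages; refcounts: pp0:3 pp1:3 pp2:3 pp3:3
Op 3: read(P0, v0) -> 28. No state change.
Op 4: fork(P2) -> P3. 4 ppages; refcounts: pp0:4 pp1:4 pp2:4 pp3:4
Op 5: write(P0, v3, 166). refcount(pp3)=4>1 -> COPY to pp4. 5 ppages; refcounts: pp0:4 pp1:4 pp2:4 pp3:3 pp4:1
Op 6: read(P0, v2) -> 29. No state change.
Op 7: write(P0, v3, 158). refcount(pp4)=1 -> write in place. 5 ppages; refcounts: pp0:4 pp1:4 pp2:4 pp3:3 pp4:1
Op 8: write(P3, v3, 192). refcount(pp3)=3>1 -> COPY to pp5. 6 ppages; refcounts: pp0:4 pp1:4 pp2:4 pp3:2 pp4:1 pp5:1
Op 9: write(P2, v3, 155). refcount(pp3)=2>1 -> COPY to pp6. 7 ppages; refcounts: pp0:4 pp1:4 pp2:4 pp3:1 pp4:1 pp5:1 pp6:1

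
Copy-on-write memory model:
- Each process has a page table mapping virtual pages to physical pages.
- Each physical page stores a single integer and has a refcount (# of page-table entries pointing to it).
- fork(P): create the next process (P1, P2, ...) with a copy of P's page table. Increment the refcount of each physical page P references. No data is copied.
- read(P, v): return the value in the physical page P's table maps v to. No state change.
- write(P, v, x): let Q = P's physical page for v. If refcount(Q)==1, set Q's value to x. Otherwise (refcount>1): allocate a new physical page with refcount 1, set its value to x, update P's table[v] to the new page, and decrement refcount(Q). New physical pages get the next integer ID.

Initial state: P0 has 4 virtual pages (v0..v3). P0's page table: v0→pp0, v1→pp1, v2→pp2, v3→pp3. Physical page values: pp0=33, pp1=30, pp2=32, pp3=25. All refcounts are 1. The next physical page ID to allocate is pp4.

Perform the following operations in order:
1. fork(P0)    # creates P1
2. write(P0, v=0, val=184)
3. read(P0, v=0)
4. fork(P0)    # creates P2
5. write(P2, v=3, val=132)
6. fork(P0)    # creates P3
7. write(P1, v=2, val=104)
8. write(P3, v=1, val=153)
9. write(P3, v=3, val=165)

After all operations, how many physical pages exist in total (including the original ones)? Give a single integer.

Op 1: fork(P0) -> P1. 4 ppages; refcounts: pp0:2 pp1:2 pp2:2 pp3:2
Op 2: write(P0, v0, 184). refcount(pp0)=2>1 -> COPY to pp4. 5 ppages; refcounts: pp0:1 pp1:2 pp2:2 pp3:2 pp4:1
Op 3: read(P0, v0) -> 184. No state change.
Op 4: fork(P0) -> P2. 5 ppages; refcounts: pp0:1 pp1:3 pp2:3 pp3:3 pp4:2
Op 5: write(P2, v3, 132). refcount(pp3)=3>1 -> COPY to pp5. 6 ppages; refcounts: pp0:1 pp1:3 pp2:3 pp3:2 pp4:2 pp5:1
Op 6: fork(P0) -> P3. 6 ppages; refcounts: pp0:1 pp1:4 pp2:4 pp3:3 pp4:3 pp5:1
Op 7: write(P1, v2, 104). refcount(pp2)=4>1 -> COPY to pp6. 7 ppages; refcounts: pp0:1 pp1:4 pp2:3 pp3:3 pp4:3 pp5:1 pp6:1
Op 8: write(P3, v1, 153). refcount(pp1)=4>1 -> COPY to pp7. 8 ppages; refcounts: pp0:1 pp1:3 pp2:3 pp3:3 pp4:3 pp5:1 pp6:1 pp7:1
Op 9: write(P3, v3, 165). refcount(pp3)=3>1 -> COPY to pp8. 9 ppages; refcounts: pp0:1 pp1:3 pp2:3 pp3:2 pp4:3 pp5:1 pp6:1 pp7:1 pp8:1

Answer: 9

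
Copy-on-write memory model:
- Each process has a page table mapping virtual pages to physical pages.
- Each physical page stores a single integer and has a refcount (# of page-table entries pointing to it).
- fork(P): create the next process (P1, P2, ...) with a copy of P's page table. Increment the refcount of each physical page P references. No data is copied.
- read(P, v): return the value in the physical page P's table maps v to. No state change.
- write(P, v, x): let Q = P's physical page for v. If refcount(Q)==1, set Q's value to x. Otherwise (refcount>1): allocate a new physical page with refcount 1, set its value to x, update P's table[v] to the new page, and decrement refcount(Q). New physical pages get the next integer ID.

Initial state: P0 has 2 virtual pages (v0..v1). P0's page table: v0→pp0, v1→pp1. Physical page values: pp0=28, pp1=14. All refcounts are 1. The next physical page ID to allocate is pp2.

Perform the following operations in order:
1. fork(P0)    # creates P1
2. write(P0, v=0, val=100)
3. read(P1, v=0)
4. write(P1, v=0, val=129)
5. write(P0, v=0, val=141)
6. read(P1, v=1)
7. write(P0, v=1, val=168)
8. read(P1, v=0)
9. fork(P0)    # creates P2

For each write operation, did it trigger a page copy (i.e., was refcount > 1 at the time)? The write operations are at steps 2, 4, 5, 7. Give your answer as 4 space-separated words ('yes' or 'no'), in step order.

Op 1: fork(P0) -> P1. 2 ppages; refcounts: pp0:2 pp1:2
Op 2: write(P0, v0, 100). refcount(pp0)=2>1 -> COPY to pp2. 3 ppages; refcounts: pp0:1 pp1:2 pp2:1
Op 3: read(P1, v0) -> 28. No state change.
Op 4: write(P1, v0, 129). refcount(pp0)=1 -> write in place. 3 ppages; refcounts: pp0:1 pp1:2 pp2:1
Op 5: write(P0, v0, 141). refcount(pp2)=1 -> write in place. 3 ppages; refcounts: pp0:1 pp1:2 pp2:1
Op 6: read(P1, v1) -> 14. No state change.
Op 7: write(P0, v1, 168). refcount(pp1)=2>1 -> COPY to pp3. 4 ppages; refcounts: pp0:1 pp1:1 pp2:1 pp3:1
Op 8: read(P1, v0) -> 129. No state change.
Op 9: fork(P0) -> P2. 4 ppages; refcounts: pp0:1 pp1:1 pp2:2 pp3:2

yes no no yes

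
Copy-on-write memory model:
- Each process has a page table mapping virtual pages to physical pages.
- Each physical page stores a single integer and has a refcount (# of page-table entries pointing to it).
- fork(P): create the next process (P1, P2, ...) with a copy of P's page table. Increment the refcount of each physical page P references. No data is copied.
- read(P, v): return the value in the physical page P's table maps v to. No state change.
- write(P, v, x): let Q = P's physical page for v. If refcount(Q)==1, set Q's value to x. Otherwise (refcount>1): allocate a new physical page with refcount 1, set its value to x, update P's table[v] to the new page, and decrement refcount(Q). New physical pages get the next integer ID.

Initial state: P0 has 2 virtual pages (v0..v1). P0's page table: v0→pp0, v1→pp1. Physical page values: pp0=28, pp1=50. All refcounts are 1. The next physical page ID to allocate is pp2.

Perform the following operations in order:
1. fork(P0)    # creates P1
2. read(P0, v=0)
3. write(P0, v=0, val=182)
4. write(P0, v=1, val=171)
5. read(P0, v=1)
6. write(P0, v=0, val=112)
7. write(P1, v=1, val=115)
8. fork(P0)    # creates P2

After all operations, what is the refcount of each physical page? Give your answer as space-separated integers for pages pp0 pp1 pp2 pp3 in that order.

Op 1: fork(P0) -> P1. 2 ppages; refcounts: pp0:2 pp1:2
Op 2: read(P0, v0) -> 28. No state change.
Op 3: write(P0, v0, 182). refcount(pp0)=2>1 -> COPY to pp2. 3 ppages; refcounts: pp0:1 pp1:2 pp2:1
Op 4: write(P0, v1, 171). refcount(pp1)=2>1 -> COPY to pp3. 4 ppages; refcounts: pp0:1 pp1:1 pp2:1 pp3:1
Op 5: read(P0, v1) -> 171. No state change.
Op 6: write(P0, v0, 112). refcount(pp2)=1 -> write in place. 4 ppages; refcounts: pp0:1 pp1:1 pp2:1 pp3:1
Op 7: write(P1, v1, 115). refcount(pp1)=1 -> write in place. 4 ppages; refcounts: pp0:1 pp1:1 pp2:1 pp3:1
Op 8: fork(P0) -> P2. 4 ppages; refcounts: pp0:1 pp1:1 pp2:2 pp3:2

Answer: 1 1 2 2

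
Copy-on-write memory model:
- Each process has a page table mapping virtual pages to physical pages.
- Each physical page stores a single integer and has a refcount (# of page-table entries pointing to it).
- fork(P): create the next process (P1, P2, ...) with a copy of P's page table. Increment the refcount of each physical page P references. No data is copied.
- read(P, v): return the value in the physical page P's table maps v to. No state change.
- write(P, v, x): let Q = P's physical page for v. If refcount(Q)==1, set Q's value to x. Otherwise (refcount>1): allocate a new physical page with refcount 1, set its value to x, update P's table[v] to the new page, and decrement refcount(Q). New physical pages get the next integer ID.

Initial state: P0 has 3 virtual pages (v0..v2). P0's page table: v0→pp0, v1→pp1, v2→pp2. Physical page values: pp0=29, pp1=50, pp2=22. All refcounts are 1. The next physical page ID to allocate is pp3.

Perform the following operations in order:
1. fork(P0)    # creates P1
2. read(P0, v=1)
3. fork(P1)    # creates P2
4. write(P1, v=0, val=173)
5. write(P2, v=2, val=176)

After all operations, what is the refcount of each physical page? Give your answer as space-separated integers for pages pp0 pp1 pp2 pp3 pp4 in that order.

Op 1: fork(P0) -> P1. 3 ppages; refcounts: pp0:2 pp1:2 pp2:2
Op 2: read(P0, v1) -> 50. No state change.
Op 3: fork(P1) -> P2. 3 ppages; refcounts: pp0:3 pp1:3 pp2:3
Op 4: write(P1, v0, 173). refcount(pp0)=3>1 -> COPY to pp3. 4 ppages; refcounts: pp0:2 pp1:3 pp2:3 pp3:1
Op 5: write(P2, v2, 176). refcount(pp2)=3>1 -> COPY to pp4. 5 ppages; refcounts: pp0:2 pp1:3 pp2:2 pp3:1 pp4:1

Answer: 2 3 2 1 1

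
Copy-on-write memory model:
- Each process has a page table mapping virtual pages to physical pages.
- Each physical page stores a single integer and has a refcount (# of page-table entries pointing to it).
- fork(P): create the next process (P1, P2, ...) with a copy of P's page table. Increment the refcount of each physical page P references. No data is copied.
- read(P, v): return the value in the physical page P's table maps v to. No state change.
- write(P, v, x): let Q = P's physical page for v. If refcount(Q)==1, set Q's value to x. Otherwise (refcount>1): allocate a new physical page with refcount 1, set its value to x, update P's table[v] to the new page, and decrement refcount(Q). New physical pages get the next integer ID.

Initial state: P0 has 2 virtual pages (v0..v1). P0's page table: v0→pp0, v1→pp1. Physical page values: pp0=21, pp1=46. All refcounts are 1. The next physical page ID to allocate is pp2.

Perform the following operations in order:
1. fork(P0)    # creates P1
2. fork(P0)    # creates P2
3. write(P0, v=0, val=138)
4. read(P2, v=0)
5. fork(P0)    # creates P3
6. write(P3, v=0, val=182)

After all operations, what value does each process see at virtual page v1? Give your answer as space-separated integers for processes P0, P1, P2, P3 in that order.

Op 1: fork(P0) -> P1. 2 ppages; refcounts: pp0:2 pp1:2
Op 2: fork(P0) -> P2. 2 ppages; refcounts: pp0:3 pp1:3
Op 3: write(P0, v0, 138). refcount(pp0)=3>1 -> COPY to pp2. 3 ppages; refcounts: pp0:2 pp1:3 pp2:1
Op 4: read(P2, v0) -> 21. No state change.
Op 5: fork(P0) -> P3. 3 ppages; refcounts: pp0:2 pp1:4 pp2:2
Op 6: write(P3, v0, 182). refcount(pp2)=2>1 -> COPY to pp3. 4 ppages; refcounts: pp0:2 pp1:4 pp2:1 pp3:1
P0: v1 -> pp1 = 46
P1: v1 -> pp1 = 46
P2: v1 -> pp1 = 46
P3: v1 -> pp1 = 46

Answer: 46 46 46 46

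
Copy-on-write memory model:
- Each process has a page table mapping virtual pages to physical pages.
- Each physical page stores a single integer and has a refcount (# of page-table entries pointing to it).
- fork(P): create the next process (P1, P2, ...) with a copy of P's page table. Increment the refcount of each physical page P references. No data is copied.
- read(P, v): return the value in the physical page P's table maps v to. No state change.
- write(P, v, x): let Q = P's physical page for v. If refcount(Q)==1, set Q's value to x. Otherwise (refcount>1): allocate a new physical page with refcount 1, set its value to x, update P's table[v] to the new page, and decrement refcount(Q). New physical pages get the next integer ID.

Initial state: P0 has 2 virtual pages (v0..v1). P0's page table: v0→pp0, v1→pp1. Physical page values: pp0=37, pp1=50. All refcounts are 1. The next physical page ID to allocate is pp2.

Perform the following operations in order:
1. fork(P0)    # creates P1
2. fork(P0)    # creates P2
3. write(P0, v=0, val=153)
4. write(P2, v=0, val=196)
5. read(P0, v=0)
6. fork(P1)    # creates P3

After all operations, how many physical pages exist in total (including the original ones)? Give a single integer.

Answer: 4

Derivation:
Op 1: fork(P0) -> P1. 2 ppages; refcounts: pp0:2 pp1:2
Op 2: fork(P0) -> P2. 2 ppages; refcounts: pp0:3 pp1:3
Op 3: write(P0, v0, 153). refcount(pp0)=3>1 -> COPY to pp2. 3 ppages; refcounts: pp0:2 pp1:3 pp2:1
Op 4: write(P2, v0, 196). refcount(pp0)=2>1 -> COPY to pp3. 4 ppages; refcounts: pp0:1 pp1:3 pp2:1 pp3:1
Op 5: read(P0, v0) -> 153. No state change.
Op 6: fork(P1) -> P3. 4 ppages; refcounts: pp0:2 pp1:4 pp2:1 pp3:1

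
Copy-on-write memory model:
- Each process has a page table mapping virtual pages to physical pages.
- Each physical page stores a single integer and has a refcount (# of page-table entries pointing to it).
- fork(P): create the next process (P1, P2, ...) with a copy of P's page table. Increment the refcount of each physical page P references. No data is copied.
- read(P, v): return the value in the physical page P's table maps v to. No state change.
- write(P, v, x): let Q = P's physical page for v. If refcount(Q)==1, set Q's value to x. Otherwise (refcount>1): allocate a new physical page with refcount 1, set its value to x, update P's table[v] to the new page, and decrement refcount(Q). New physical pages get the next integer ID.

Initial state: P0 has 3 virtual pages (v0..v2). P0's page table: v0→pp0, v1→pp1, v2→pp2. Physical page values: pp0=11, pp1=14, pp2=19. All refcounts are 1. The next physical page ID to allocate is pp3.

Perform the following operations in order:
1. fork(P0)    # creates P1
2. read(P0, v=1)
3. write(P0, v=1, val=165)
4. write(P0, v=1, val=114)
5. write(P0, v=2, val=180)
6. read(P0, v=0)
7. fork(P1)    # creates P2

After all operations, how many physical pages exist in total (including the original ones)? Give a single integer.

Answer: 5

Derivation:
Op 1: fork(P0) -> P1. 3 ppages; refcounts: pp0:2 pp1:2 pp2:2
Op 2: read(P0, v1) -> 14. No state change.
Op 3: write(P0, v1, 165). refcount(pp1)=2>1 -> COPY to pp3. 4 ppages; refcounts: pp0:2 pp1:1 pp2:2 pp3:1
Op 4: write(P0, v1, 114). refcount(pp3)=1 -> write in place. 4 ppages; refcounts: pp0:2 pp1:1 pp2:2 pp3:1
Op 5: write(P0, v2, 180). refcount(pp2)=2>1 -> COPY to pp4. 5 ppages; refcounts: pp0:2 pp1:1 pp2:1 pp3:1 pp4:1
Op 6: read(P0, v0) -> 11. No state change.
Op 7: fork(P1) -> P2. 5 ppages; refcounts: pp0:3 pp1:2 pp2:2 pp3:1 pp4:1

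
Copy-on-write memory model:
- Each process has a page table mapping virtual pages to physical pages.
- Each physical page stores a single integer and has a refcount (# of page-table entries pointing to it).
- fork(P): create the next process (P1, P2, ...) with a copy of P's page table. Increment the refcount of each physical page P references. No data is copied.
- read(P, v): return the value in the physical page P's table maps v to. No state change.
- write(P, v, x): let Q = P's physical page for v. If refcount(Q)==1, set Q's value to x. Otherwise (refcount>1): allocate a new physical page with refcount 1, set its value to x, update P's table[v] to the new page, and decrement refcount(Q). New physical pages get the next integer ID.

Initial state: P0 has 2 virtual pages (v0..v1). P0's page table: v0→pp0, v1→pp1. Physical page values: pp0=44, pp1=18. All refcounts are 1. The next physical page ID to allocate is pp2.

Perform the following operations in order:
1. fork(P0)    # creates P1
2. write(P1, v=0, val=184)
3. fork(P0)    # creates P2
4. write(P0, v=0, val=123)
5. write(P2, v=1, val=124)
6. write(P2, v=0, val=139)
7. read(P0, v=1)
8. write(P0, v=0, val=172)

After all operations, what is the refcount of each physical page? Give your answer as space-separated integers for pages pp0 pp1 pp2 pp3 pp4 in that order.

Op 1: fork(P0) -> P1. 2 ppages; refcounts: pp0:2 pp1:2
Op 2: write(P1, v0, 184). refcount(pp0)=2>1 -> COPY to pp2. 3 ppages; refcounts: pp0:1 pp1:2 pp2:1
Op 3: fork(P0) -> P2. 3 ppages; refcounts: pp0:2 pp1:3 pp2:1
Op 4: write(P0, v0, 123). refcount(pp0)=2>1 -> COPY to pp3. 4 ppages; refcounts: pp0:1 pp1:3 pp2:1 pp3:1
Op 5: write(P2, v1, 124). refcount(pp1)=3>1 -> COPY to pp4. 5 ppages; refcounts: pp0:1 pp1:2 pp2:1 pp3:1 pp4:1
Op 6: write(P2, v0, 139). refcount(pp0)=1 -> write in place. 5 ppages; refcounts: pp0:1 pp1:2 pp2:1 pp3:1 pp4:1
Op 7: read(P0, v1) -> 18. No state change.
Op 8: write(P0, v0, 172). refcount(pp3)=1 -> write in place. 5 ppages; refcounts: pp0:1 pp1:2 pp2:1 pp3:1 pp4:1

Answer: 1 2 1 1 1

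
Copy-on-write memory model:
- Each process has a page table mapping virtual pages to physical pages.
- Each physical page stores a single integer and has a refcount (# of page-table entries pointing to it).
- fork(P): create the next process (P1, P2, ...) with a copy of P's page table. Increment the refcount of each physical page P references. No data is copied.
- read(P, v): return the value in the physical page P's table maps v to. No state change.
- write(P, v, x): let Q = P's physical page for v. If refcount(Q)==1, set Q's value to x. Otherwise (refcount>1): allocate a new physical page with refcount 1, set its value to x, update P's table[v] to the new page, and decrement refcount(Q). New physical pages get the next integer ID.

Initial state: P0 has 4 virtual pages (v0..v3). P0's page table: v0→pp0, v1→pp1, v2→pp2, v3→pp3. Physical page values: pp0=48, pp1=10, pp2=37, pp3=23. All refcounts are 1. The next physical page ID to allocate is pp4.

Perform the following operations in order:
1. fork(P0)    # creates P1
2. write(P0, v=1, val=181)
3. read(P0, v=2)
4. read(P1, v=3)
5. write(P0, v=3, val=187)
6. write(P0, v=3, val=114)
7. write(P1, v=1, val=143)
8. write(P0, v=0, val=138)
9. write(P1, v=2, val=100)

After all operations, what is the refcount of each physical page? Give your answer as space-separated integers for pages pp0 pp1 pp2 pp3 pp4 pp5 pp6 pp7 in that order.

Op 1: fork(P0) -> P1. 4 ppages; refcounts: pp0:2 pp1:2 pp2:2 pp3:2
Op 2: write(P0, v1, 181). refcount(pp1)=2>1 -> COPY to pp4. 5 ppages; refcounts: pp0:2 pp1:1 pp2:2 pp3:2 pp4:1
Op 3: read(P0, v2) -> 37. No state change.
Op 4: read(P1, v3) -> 23. No state change.
Op 5: write(P0, v3, 187). refcount(pp3)=2>1 -> COPY to pp5. 6 ppages; refcounts: pp0:2 pp1:1 pp2:2 pp3:1 pp4:1 pp5:1
Op 6: write(P0, v3, 114). refcount(pp5)=1 -> write in place. 6 ppages; refcounts: pp0:2 pp1:1 pp2:2 pp3:1 pp4:1 pp5:1
Op 7: write(P1, v1, 143). refcount(pp1)=1 -> write in place. 6 ppages; refcounts: pp0:2 pp1:1 pp2:2 pp3:1 pp4:1 pp5:1
Op 8: write(P0, v0, 138). refcount(pp0)=2>1 -> COPY to pp6. 7 ppages; refcounts: pp0:1 pp1:1 pp2:2 pp3:1 pp4:1 pp5:1 pp6:1
Op 9: write(P1, v2, 100). refcount(pp2)=2>1 -> COPY to pp7. 8 ppages; refcounts: pp0:1 pp1:1 pp2:1 pp3:1 pp4:1 pp5:1 pp6:1 pp7:1

Answer: 1 1 1 1 1 1 1 1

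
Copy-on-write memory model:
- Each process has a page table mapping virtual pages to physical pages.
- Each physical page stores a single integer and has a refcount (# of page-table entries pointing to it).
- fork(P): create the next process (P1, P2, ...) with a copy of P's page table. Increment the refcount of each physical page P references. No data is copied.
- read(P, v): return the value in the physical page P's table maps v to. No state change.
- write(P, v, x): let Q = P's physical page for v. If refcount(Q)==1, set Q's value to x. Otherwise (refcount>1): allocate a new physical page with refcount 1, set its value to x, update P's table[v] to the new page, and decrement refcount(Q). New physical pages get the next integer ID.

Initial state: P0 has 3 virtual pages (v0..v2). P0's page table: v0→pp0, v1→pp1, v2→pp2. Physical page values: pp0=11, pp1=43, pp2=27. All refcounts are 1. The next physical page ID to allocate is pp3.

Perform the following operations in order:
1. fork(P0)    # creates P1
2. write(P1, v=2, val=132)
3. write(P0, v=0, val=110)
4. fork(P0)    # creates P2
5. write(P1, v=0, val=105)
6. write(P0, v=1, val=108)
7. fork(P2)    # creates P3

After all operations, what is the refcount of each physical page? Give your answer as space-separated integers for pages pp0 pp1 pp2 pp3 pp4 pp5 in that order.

Answer: 1 3 3 1 3 1

Derivation:
Op 1: fork(P0) -> P1. 3 ppages; refcounts: pp0:2 pp1:2 pp2:2
Op 2: write(P1, v2, 132). refcount(pp2)=2>1 -> COPY to pp3. 4 ppages; refcounts: pp0:2 pp1:2 pp2:1 pp3:1
Op 3: write(P0, v0, 110). refcount(pp0)=2>1 -> COPY to pp4. 5 ppages; refcounts: pp0:1 pp1:2 pp2:1 pp3:1 pp4:1
Op 4: fork(P0) -> P2. 5 ppages; refcounts: pp0:1 pp1:3 pp2:2 pp3:1 pp4:2
Op 5: write(P1, v0, 105). refcount(pp0)=1 -> write in place. 5 ppages; refcounts: pp0:1 pp1:3 pp2:2 pp3:1 pp4:2
Op 6: write(P0, v1, 108). refcount(pp1)=3>1 -> COPY to pp5. 6 ppages; refcounts: pp0:1 pp1:2 pp2:2 pp3:1 pp4:2 pp5:1
Op 7: fork(P2) -> P3. 6 ppages; refcounts: pp0:1 pp1:3 pp2:3 pp3:1 pp4:3 pp5:1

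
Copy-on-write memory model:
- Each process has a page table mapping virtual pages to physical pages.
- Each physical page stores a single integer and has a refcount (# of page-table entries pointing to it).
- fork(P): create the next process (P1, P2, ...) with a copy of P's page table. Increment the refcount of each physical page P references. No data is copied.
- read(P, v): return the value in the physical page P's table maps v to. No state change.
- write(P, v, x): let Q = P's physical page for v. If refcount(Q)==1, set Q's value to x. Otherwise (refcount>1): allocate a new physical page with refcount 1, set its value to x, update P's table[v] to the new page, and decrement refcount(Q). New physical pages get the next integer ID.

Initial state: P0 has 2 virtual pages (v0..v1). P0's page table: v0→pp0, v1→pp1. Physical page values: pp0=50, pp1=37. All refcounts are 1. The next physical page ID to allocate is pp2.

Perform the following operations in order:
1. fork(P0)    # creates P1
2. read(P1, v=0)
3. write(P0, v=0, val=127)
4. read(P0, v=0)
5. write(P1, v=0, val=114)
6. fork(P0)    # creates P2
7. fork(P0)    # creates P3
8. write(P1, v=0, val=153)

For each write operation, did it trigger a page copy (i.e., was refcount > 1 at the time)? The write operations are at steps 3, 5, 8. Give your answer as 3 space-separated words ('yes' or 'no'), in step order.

Op 1: fork(P0) -> P1. 2 ppages; refcounts: pp0:2 pp1:2
Op 2: read(P1, v0) -> 50. No state change.
Op 3: write(P0, v0, 127). refcount(pp0)=2>1 -> COPY to pp2. 3 ppages; refcounts: pp0:1 pp1:2 pp2:1
Op 4: read(P0, v0) -> 127. No state change.
Op 5: write(P1, v0, 114). refcount(pp0)=1 -> write in place. 3 ppages; refcounts: pp0:1 pp1:2 pp2:1
Op 6: fork(P0) -> P2. 3 ppages; refcounts: pp0:1 pp1:3 pp2:2
Op 7: fork(P0) -> P3. 3 ppages; refcounts: pp0:1 pp1:4 pp2:3
Op 8: write(P1, v0, 153). refcount(pp0)=1 -> write in place. 3 ppages; refcounts: pp0:1 pp1:4 pp2:3

yes no no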